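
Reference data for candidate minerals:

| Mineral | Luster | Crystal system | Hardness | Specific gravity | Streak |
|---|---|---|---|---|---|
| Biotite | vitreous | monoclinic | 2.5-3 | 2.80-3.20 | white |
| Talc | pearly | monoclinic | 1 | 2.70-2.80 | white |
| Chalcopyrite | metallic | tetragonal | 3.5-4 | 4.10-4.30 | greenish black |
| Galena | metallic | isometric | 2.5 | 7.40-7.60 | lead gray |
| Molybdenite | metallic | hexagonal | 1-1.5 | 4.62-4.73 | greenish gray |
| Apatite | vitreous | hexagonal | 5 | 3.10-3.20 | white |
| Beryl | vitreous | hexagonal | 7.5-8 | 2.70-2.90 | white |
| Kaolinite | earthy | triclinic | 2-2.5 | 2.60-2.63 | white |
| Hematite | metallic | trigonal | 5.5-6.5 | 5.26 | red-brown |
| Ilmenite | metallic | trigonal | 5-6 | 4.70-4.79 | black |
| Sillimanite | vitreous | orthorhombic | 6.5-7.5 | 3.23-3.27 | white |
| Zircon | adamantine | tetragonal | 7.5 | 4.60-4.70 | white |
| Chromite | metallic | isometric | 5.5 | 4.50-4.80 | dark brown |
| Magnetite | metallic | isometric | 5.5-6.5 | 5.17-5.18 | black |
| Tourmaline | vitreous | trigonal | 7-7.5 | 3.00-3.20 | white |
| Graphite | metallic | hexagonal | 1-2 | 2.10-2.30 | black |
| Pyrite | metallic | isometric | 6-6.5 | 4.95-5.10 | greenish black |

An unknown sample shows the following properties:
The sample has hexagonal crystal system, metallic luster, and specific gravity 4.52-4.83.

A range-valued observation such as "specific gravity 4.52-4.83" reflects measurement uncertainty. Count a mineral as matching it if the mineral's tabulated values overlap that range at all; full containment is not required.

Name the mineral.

Hexagonal crystal system — narrows the field to Molybdenite, Apatite, Beryl, Graphite.
Metallic luster rules out Apatite, Beryl.
Specific gravity 4.52-4.83 excludes Graphite.
Molybdenite is the sole remaining match.

Molybdenite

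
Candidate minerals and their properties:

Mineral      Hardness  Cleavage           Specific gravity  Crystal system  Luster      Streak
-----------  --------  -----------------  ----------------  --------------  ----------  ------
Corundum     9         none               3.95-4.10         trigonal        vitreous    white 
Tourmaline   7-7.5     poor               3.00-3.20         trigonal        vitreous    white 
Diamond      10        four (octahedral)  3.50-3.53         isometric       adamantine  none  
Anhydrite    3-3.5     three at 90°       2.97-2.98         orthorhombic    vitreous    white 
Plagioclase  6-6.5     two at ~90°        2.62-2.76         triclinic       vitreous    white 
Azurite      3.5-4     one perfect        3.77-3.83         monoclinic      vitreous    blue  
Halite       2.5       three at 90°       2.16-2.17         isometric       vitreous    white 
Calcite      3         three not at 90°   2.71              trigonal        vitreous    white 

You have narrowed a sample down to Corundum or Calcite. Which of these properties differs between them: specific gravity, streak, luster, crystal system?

Specific gravity: Corundum 3.95-4.10, Calcite 2.71 — different.
Streak: both white — identical.
Luster: both vitreous — identical.
Crystal system: both trigonal — identical.
Of the listed properties, specific gravity is the one that separates them.

specific gravity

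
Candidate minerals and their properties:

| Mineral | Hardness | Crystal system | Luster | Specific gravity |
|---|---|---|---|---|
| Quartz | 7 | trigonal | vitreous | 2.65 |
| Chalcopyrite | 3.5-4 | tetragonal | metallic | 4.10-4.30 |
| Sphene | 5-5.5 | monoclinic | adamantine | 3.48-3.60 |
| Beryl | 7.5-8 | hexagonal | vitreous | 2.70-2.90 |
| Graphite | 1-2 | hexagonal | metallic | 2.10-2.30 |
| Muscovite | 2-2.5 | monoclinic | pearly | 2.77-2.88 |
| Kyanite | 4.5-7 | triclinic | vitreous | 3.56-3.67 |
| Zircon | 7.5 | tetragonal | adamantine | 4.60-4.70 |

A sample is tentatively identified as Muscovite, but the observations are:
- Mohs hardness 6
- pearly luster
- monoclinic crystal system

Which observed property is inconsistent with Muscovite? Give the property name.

Mohs hardness 6: Muscovite has hardness 2-2.5 — inconsistent.
Pearly luster: Muscovite has pearly luster — agrees.
Monoclinic crystal system: Muscovite has monoclinic system — agrees.
Only the hardness is inconsistent.

hardness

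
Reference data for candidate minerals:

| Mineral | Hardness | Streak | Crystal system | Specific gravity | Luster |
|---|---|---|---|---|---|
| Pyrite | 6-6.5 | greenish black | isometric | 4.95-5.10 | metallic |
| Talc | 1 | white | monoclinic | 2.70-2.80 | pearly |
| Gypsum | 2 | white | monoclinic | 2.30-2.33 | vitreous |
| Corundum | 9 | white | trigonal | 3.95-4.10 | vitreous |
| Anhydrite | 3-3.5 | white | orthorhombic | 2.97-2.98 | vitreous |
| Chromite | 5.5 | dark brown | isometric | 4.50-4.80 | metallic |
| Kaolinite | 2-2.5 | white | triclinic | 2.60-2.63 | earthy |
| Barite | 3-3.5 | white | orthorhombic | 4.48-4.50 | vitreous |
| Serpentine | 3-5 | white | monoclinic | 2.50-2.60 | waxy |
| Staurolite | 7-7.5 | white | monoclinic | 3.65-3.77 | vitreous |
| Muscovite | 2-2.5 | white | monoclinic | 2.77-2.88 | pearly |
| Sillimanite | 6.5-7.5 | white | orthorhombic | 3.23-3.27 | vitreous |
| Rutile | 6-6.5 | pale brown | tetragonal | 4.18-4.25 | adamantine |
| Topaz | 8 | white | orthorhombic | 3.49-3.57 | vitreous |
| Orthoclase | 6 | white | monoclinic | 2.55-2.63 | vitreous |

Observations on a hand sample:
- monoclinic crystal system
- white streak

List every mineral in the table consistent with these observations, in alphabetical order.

Monoclinic crystal system: narrows the field to Talc, Gypsum, Serpentine, Staurolite, Muscovite, Orthoclase.
White streak: no further eliminations.
The minerals that satisfy all observations are Gypsum, Muscovite, Orthoclase, Serpentine, Staurolite, Talc.

Gypsum, Muscovite, Orthoclase, Serpentine, Staurolite, Talc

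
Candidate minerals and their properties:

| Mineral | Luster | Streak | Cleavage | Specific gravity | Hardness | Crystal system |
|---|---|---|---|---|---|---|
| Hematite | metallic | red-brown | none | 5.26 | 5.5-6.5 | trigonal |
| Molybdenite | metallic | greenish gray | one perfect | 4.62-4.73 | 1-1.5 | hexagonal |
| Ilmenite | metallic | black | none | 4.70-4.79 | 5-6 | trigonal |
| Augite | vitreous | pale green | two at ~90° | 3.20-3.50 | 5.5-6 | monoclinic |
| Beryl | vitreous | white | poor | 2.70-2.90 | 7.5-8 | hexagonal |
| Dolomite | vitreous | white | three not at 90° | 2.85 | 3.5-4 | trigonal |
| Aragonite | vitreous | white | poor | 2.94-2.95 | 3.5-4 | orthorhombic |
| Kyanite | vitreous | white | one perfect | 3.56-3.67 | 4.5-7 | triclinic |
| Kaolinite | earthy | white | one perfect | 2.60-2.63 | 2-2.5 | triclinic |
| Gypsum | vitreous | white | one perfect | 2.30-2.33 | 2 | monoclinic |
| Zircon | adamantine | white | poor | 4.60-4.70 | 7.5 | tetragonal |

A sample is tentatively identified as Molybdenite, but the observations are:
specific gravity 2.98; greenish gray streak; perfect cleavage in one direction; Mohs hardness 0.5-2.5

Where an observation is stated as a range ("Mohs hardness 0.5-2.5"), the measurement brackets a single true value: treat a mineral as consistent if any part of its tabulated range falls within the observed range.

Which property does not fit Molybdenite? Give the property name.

specific gravity

Specific gravity 2.98: Molybdenite has SG 4.62-4.73 — outside the reference range.
Greenish gray streak: Molybdenite has greenish gray streak — consistent.
Perfect cleavage in one direction: Molybdenite has cleavage one perfect — consistent.
Mohs hardness 0.5-2.5: Molybdenite has hardness 1-1.5 — consistent.
Everything matches except the specific gravity.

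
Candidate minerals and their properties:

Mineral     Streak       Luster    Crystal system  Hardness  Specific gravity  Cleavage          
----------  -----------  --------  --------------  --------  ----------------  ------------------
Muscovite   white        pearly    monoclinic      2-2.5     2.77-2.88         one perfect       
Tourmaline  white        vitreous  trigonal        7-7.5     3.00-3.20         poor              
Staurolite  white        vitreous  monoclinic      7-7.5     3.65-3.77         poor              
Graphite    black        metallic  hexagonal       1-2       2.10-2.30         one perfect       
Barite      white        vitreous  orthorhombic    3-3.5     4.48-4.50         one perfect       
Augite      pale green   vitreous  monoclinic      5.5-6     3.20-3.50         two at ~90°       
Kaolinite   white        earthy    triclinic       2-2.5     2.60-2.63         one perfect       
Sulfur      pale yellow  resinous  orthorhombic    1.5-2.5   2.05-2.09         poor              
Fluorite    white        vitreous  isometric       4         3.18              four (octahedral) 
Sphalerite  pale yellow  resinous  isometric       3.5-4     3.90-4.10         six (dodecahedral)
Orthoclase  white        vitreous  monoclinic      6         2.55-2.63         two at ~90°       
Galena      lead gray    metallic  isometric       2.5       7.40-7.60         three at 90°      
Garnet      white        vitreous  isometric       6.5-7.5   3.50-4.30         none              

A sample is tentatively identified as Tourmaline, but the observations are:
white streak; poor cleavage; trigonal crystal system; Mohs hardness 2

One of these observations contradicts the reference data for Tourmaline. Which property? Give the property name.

White streak: Tourmaline has white streak — within range.
Poor cleavage: Tourmaline has cleavage poor — within range.
Trigonal crystal system: Tourmaline has trigonal system — within range.
Mohs hardness 2: Tourmaline has hardness 7-7.5 — does not match.
The hardness is the one property that does not fit.

hardness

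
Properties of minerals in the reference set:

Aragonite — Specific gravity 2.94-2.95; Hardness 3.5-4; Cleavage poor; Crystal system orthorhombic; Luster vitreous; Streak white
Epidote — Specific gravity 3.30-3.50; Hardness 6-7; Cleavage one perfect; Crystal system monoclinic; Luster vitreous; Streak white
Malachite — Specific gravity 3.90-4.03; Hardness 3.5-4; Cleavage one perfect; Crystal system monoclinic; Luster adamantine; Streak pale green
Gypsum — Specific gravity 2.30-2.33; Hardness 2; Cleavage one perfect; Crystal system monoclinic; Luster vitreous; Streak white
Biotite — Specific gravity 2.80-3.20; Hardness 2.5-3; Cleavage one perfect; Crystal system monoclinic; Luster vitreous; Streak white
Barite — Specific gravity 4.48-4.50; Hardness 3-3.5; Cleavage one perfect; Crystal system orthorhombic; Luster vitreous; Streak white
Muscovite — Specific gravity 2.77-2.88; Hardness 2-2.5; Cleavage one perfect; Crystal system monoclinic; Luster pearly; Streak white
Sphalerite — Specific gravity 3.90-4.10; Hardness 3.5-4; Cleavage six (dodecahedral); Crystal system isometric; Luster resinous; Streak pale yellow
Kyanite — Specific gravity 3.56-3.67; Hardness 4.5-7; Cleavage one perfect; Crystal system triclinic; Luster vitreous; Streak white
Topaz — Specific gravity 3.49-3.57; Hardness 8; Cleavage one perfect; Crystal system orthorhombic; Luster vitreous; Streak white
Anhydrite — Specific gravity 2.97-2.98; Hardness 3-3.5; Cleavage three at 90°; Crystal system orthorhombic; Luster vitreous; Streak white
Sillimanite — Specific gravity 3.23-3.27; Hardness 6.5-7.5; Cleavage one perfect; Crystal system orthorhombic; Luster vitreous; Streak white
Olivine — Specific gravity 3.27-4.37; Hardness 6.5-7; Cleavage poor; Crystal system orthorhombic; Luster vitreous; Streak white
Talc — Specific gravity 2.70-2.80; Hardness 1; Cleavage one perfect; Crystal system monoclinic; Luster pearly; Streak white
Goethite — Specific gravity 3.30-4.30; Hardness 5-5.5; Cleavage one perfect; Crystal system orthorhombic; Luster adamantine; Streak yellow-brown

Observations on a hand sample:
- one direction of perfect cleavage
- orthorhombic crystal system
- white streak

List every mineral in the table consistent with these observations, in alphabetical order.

Barite, Sillimanite, Topaz

One direction of perfect cleavage excludes Aragonite, Sphalerite, Anhydrite, Olivine.
Orthorhombic crystal system — Barite, Topaz, Sillimanite, Goethite remain.
White streak rules out Goethite.
The minerals that satisfy all observations are Barite, Sillimanite, Topaz.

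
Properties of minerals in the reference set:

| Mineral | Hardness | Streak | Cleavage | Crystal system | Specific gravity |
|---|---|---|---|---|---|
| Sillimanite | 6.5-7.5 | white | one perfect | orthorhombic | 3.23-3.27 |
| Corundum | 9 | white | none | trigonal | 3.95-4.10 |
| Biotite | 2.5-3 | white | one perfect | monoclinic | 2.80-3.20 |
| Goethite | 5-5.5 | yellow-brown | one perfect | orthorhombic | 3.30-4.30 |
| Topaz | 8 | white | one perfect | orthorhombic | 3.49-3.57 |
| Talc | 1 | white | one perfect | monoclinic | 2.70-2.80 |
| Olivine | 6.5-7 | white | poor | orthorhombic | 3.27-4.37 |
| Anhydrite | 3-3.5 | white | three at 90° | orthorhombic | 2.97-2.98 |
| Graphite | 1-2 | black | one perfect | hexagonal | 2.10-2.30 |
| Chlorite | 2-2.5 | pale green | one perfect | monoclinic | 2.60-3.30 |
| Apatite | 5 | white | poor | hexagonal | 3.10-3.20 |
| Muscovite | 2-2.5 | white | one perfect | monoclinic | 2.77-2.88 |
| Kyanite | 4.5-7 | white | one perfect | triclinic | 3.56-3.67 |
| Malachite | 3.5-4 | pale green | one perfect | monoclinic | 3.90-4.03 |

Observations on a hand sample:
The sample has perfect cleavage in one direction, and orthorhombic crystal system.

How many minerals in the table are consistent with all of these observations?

Perfect cleavage in one direction rules out Corundum, Olivine, Anhydrite, Apatite.
Orthorhombic crystal system: narrows the field to Sillimanite, Goethite, Topaz.
Consistent with every observation: Goethite, Sillimanite, Topaz.
That is 3 minerals.

3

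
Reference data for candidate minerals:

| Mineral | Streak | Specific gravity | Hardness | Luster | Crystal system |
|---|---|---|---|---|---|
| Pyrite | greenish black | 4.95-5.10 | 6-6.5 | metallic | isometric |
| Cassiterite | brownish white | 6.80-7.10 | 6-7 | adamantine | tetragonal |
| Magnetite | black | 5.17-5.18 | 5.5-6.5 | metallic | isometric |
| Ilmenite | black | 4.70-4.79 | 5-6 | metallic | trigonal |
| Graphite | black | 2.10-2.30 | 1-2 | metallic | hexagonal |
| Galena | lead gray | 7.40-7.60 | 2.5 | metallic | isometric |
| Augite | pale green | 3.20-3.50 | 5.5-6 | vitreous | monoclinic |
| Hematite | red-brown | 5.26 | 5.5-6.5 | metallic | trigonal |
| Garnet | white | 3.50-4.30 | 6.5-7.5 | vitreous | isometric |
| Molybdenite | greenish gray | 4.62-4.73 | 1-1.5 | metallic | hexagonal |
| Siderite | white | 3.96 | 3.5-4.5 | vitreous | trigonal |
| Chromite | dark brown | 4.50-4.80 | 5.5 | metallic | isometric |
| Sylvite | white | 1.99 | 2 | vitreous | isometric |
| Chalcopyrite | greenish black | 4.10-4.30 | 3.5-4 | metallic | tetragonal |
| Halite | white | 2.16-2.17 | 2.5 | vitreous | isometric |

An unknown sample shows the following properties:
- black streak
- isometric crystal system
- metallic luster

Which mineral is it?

Magnetite

Black streak: Magnetite, Ilmenite, Graphite remain.
Isometric crystal system: narrows the field to Magnetite.
Metallic luster: consistent with all remaining minerals.
Only Magnetite satisfies all observations.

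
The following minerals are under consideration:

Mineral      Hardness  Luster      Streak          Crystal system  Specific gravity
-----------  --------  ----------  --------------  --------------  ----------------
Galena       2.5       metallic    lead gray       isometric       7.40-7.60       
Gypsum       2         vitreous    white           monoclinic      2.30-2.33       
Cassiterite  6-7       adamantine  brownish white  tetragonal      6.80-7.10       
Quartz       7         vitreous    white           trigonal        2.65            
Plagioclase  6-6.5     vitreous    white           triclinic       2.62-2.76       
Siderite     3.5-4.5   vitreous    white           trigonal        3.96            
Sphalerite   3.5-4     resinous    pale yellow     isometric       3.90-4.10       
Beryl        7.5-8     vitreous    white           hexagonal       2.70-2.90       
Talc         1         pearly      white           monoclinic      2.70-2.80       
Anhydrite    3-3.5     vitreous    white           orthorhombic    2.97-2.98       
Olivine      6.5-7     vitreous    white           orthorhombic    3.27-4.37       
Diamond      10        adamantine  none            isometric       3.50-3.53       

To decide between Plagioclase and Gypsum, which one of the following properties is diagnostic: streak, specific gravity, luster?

specific gravity

Streak: both white — same for both.
Specific gravity: Plagioclase 2.62-2.76, Gypsum 2.30-2.33 — these differ.
Luster: both vitreous — same for both.
Specific gravity is the diagnostic property here.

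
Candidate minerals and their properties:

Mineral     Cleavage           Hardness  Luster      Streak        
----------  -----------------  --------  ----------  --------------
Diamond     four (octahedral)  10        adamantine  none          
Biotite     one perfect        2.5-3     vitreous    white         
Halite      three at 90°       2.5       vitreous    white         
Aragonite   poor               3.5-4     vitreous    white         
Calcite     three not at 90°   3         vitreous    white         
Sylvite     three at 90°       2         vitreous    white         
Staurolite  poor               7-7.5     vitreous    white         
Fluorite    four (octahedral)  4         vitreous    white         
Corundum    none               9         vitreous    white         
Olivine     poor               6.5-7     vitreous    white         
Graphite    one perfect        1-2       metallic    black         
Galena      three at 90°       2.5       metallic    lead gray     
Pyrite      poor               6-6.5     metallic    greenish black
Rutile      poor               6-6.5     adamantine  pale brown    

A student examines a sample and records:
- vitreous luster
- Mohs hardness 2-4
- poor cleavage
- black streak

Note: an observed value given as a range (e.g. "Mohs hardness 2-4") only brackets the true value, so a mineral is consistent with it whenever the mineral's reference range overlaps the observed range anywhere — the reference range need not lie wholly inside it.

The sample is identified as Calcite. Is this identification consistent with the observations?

Inconsistent

Vitreous luster — fits Calcite (vitreous luster).
Mohs hardness 2-4 — fits Calcite (hardness 3).
Poor cleavage — Calcite has cleavage three not at 90°; inconsistent.
Black streak — Calcite has white streak; inconsistent.
2 of the observed properties are inconsistent with Calcite.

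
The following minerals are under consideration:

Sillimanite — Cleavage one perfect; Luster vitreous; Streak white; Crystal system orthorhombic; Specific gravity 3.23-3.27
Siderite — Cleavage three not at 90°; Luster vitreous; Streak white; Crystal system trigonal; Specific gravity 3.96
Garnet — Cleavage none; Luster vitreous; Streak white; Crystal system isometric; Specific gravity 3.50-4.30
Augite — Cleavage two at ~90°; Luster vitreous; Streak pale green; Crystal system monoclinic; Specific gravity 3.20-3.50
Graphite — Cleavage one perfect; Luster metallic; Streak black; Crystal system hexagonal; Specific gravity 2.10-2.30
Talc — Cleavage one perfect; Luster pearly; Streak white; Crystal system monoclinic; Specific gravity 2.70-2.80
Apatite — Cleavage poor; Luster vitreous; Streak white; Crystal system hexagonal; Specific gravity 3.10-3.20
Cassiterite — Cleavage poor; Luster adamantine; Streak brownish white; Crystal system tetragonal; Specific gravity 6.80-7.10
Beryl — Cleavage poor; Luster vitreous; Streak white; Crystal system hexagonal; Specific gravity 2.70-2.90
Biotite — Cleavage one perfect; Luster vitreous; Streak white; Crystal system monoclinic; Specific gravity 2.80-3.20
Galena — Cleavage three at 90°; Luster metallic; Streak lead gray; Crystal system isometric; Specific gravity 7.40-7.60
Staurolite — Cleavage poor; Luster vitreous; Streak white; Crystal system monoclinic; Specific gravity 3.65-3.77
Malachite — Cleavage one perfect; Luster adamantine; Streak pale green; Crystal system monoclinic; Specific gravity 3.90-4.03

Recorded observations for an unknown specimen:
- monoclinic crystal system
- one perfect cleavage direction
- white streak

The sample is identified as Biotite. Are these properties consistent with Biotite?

Monoclinic crystal system — fits Biotite (monoclinic system).
One perfect cleavage direction — fits Biotite (cleavage one perfect).
White streak — fits Biotite (white streak).
All observations are consistent with the tabulated values for Biotite.

Consistent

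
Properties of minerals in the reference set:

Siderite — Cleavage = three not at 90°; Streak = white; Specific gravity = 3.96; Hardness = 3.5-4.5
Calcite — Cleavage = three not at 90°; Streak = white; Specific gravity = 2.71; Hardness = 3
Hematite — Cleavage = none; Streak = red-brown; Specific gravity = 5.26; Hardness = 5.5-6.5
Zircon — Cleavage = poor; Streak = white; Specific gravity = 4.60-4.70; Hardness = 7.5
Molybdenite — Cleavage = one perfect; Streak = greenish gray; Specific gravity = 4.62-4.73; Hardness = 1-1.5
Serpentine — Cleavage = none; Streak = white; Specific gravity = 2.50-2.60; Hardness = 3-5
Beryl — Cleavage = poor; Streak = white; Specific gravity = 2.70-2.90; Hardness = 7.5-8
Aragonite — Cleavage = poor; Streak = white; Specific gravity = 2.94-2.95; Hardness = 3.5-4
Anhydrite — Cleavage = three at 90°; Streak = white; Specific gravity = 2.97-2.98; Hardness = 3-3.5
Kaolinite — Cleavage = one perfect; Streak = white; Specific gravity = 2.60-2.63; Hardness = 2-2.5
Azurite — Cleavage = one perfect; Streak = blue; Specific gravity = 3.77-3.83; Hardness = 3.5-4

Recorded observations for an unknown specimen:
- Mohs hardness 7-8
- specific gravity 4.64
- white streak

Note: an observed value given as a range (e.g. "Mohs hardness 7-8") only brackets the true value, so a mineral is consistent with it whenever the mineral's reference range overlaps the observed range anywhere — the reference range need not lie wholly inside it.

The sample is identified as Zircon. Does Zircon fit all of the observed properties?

Mohs hardness 7-8 — agrees with Zircon (hardness 7.5).
Specific gravity 4.64 — agrees with Zircon (SG 4.60-4.70).
White streak — agrees with Zircon (white streak).
Every observed property is compatible with the reference values for Zircon.

Consistent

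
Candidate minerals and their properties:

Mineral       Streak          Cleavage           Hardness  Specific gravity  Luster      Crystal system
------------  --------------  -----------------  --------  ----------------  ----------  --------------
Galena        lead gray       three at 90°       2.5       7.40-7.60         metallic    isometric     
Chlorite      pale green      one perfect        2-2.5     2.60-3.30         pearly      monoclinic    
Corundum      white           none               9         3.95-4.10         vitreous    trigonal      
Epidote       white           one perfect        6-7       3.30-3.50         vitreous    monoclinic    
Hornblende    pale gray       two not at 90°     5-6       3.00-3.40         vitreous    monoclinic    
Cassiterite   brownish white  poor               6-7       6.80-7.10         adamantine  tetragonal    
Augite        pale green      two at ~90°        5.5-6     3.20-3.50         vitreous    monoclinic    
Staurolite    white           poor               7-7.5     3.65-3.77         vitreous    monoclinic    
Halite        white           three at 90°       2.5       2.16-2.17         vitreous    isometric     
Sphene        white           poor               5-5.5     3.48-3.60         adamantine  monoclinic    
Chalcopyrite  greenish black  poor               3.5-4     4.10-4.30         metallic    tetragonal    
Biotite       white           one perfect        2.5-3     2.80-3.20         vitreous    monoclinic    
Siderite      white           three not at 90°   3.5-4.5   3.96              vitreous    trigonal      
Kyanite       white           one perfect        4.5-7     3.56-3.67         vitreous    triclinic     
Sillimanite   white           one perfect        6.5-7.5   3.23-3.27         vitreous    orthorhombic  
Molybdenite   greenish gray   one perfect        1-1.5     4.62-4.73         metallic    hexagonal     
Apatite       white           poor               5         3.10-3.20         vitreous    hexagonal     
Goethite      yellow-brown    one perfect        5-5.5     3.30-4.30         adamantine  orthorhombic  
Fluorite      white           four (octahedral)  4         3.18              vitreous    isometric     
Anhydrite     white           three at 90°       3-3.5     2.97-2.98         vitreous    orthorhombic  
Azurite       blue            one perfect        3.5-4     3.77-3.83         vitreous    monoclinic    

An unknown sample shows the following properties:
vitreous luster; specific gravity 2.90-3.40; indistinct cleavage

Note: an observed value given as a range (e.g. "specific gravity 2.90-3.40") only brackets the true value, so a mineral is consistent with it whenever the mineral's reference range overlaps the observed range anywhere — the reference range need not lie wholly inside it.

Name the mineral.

Vitreous luster — leaves Corundum, Epidote, Hornblende, Augite, Staurolite, Halite, Biotite, Siderite, Kyanite, Sillimanite, Apatite, Fluorite, Anhydrite, Azurite.
Specific gravity 2.90-3.40 is inconsistent with Corundum, Staurolite, Halite, Siderite, Kyanite, Azurite.
Indistinct cleavage — only Apatite remains.
Apatite is the sole remaining match.

Apatite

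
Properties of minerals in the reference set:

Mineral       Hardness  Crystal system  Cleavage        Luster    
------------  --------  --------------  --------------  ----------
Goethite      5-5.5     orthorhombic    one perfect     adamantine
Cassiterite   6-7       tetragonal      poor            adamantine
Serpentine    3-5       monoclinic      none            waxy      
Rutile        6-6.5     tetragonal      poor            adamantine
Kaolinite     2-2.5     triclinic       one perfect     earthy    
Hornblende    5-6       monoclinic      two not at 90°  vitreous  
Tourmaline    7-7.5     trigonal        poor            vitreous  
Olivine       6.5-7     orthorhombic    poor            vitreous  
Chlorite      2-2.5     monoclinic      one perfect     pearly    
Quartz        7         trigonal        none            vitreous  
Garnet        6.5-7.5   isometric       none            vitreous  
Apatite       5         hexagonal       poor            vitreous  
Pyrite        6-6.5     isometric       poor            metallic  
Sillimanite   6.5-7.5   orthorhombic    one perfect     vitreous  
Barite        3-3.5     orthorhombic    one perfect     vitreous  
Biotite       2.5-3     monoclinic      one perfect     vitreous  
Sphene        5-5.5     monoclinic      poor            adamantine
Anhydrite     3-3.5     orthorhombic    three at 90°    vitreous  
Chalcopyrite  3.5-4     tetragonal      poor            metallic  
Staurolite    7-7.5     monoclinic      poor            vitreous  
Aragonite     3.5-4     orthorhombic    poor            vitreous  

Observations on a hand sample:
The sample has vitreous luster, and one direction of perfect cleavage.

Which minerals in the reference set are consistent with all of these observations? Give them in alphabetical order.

Vitreous luster: narrows the field to Hornblende, Tourmaline, Olivine, Quartz, Garnet, Apatite, Sillimanite, Barite, Biotite, Anhydrite, Staurolite, Aragonite.
One direction of perfect cleavage: only Sillimanite, Barite, Biotite remain.
Remaining candidates: Barite, Biotite, Sillimanite.

Barite, Biotite, Sillimanite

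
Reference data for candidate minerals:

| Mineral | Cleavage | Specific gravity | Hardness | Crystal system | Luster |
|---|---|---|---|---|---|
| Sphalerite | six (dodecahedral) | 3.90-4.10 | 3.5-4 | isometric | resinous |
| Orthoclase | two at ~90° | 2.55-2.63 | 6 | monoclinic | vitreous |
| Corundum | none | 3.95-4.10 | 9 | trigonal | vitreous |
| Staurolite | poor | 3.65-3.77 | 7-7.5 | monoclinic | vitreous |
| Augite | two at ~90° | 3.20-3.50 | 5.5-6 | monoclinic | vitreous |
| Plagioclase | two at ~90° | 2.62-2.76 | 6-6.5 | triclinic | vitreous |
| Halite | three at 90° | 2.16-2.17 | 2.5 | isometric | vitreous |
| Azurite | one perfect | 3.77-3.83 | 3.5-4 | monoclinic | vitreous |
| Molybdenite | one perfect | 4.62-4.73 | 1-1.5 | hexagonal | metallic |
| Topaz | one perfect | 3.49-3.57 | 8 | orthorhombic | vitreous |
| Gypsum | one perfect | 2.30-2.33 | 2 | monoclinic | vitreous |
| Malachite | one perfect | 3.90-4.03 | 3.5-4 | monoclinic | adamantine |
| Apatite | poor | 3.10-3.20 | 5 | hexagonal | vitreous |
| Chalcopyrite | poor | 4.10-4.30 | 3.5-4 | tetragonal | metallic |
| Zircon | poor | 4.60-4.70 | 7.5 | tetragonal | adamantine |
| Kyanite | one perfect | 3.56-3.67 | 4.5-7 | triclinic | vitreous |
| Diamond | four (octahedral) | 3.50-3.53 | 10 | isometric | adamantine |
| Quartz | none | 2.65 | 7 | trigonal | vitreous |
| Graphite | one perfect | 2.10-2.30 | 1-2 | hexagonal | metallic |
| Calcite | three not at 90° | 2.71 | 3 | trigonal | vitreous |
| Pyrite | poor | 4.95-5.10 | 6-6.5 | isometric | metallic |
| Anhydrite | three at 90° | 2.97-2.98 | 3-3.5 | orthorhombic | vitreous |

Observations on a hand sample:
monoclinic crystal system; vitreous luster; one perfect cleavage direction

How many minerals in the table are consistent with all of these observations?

Monoclinic crystal system — Orthoclase, Staurolite, Augite, Azurite, Gypsum, Malachite remain.
Vitreous luster is inconsistent with Malachite.
One perfect cleavage direction — only Azurite, Gypsum remain.
Consistent with every observation: Azurite, Gypsum.
That is 2 minerals.

2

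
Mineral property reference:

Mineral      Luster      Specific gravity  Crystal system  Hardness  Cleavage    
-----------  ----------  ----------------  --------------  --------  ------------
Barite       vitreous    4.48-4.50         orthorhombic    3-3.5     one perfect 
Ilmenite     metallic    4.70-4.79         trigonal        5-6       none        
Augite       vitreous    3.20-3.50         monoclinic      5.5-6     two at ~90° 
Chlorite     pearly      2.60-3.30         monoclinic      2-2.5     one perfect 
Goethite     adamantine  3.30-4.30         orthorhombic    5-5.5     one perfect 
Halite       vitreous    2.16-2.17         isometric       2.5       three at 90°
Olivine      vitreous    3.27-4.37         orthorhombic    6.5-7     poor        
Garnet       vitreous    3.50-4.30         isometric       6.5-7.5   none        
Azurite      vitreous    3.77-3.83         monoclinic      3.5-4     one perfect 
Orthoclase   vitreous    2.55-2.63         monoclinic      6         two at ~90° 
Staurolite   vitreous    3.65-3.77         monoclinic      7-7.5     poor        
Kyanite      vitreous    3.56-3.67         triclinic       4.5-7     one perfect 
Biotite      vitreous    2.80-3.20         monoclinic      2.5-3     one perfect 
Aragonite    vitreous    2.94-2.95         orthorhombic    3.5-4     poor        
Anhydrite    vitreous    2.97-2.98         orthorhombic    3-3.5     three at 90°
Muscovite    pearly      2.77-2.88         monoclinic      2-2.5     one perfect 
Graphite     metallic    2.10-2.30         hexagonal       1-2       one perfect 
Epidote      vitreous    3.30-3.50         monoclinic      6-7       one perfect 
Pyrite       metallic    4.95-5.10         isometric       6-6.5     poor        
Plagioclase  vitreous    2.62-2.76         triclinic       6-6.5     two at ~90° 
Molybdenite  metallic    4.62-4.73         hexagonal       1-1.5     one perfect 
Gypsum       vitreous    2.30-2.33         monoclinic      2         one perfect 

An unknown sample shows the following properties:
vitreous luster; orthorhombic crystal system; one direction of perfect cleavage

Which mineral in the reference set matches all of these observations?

Barite

Vitreous luster: leaves Barite, Augite, Halite, Olivine, Garnet, Azurite, Orthoclase, Staurolite, Kyanite, Biotite, Aragonite, Anhydrite, Epidote, Plagioclase, Gypsum.
Orthorhombic crystal system: Barite, Olivine, Aragonite, Anhydrite remain.
One direction of perfect cleavage: Barite remains.
Barite is the sole remaining match.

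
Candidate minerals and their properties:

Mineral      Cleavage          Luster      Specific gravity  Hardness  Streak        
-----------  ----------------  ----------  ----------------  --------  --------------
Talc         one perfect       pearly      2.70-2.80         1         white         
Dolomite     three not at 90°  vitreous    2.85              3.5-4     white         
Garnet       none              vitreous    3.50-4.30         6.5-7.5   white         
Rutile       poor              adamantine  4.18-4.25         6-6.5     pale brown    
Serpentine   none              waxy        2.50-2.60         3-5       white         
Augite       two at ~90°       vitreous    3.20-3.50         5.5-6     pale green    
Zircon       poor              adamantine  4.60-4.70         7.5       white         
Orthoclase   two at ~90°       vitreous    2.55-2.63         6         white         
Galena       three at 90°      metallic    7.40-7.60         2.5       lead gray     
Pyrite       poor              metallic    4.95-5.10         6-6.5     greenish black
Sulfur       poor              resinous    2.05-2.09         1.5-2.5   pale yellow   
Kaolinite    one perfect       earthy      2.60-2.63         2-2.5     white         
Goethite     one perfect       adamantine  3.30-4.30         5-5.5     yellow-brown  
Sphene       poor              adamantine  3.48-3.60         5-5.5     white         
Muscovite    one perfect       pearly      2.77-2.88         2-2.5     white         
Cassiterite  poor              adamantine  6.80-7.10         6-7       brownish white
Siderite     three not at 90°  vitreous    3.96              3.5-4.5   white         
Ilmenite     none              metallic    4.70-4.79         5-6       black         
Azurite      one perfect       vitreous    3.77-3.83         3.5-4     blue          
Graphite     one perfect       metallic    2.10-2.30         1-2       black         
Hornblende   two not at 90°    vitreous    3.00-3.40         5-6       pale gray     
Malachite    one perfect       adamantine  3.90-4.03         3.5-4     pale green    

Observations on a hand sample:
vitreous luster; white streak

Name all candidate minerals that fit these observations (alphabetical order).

Vitreous luster: Dolomite, Garnet, Augite, Orthoclase, Siderite, Azurite, Hornblende remain.
White streak is inconsistent with Augite, Azurite, Hornblende.
The minerals that satisfy all observations are Dolomite, Garnet, Orthoclase, Siderite.

Dolomite, Garnet, Orthoclase, Siderite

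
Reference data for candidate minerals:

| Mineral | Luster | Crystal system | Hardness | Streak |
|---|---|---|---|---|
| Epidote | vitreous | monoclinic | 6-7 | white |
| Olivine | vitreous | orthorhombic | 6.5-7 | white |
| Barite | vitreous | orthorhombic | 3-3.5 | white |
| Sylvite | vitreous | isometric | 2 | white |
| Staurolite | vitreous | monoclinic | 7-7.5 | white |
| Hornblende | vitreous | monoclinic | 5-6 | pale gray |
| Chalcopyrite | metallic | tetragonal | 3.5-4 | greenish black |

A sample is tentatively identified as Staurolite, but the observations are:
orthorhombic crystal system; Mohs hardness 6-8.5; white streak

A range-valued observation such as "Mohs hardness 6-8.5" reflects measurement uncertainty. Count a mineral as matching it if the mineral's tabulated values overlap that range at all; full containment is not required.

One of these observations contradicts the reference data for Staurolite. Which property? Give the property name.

crystal system

Orthorhombic crystal system: Staurolite has monoclinic system — does not match.
Mohs hardness 6-8.5: Staurolite has hardness 7-7.5 — agrees.
White streak: Staurolite has white streak — agrees.
Everything matches except the crystal system.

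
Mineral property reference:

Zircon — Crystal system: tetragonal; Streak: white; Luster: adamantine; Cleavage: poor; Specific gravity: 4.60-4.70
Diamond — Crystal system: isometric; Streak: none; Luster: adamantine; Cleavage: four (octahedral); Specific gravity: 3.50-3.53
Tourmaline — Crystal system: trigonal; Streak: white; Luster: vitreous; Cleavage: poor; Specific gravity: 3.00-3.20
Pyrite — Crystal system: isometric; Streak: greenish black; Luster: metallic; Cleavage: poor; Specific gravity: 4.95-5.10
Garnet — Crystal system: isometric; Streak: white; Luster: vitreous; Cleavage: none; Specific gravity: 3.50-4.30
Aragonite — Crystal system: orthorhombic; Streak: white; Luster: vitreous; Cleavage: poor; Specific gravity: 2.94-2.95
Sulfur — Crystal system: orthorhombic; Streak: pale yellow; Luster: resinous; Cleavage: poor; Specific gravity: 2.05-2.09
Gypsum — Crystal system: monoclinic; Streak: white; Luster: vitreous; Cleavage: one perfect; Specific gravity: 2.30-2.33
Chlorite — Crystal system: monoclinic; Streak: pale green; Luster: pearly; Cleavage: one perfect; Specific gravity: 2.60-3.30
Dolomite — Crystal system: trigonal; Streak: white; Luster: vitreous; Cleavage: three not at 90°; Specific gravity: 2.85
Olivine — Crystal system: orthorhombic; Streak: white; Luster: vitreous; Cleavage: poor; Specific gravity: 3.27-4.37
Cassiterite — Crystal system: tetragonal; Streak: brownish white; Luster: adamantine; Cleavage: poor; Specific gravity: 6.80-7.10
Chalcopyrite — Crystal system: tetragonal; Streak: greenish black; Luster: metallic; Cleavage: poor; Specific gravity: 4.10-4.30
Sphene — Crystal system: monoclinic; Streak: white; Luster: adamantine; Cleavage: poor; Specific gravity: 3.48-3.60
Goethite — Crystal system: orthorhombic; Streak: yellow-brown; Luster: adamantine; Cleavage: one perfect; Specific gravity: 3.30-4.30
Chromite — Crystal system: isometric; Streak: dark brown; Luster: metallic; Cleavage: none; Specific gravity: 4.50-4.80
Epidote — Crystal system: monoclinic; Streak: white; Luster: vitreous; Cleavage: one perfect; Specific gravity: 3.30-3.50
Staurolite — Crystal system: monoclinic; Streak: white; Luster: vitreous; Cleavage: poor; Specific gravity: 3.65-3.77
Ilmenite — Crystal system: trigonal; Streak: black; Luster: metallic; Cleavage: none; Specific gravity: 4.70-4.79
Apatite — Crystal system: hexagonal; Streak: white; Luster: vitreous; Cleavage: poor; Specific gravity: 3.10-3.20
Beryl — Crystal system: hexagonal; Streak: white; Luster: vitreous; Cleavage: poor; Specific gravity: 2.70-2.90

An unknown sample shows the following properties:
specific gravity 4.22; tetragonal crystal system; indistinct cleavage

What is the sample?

Specific gravity 4.22: narrows the field to Garnet, Olivine, Chalcopyrite, Goethite.
Tetragonal crystal system: leaves Chalcopyrite.
Indistinct cleavage: consistent with all remaining minerals.
Only Chalcopyrite satisfies all observations.

Chalcopyrite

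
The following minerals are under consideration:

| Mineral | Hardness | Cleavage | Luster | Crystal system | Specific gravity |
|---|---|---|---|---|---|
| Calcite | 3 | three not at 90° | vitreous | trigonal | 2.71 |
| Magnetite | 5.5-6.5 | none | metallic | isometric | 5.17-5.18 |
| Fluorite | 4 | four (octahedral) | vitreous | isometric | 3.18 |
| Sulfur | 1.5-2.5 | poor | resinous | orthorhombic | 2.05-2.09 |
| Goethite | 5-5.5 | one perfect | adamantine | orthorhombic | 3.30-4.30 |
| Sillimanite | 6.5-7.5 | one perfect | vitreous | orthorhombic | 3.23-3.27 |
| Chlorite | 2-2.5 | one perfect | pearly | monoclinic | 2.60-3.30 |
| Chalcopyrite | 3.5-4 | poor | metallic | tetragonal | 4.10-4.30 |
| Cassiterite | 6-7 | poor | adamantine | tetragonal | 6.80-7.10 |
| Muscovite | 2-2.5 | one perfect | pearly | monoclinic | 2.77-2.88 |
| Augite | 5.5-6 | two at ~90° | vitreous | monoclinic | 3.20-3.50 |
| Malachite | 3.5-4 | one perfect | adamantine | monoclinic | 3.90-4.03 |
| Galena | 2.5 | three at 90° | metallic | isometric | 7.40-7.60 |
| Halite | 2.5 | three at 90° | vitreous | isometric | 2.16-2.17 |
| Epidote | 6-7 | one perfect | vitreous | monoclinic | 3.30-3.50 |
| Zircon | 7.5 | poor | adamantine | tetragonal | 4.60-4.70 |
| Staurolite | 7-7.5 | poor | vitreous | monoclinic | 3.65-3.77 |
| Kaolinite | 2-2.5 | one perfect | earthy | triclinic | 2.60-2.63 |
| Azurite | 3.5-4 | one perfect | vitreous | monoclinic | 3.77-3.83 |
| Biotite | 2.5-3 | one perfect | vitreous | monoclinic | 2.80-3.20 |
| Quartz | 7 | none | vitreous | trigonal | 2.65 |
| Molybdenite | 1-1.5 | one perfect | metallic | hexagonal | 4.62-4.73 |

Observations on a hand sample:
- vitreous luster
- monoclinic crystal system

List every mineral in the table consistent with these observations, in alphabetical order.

Vitreous luster: Calcite, Fluorite, Sillimanite, Augite, Halite, Epidote, Staurolite, Azurite, Biotite, Quartz remain.
Monoclinic crystal system eliminates Calcite, Fluorite, Sillimanite, Halite, Quartz.
Consistent with every observation: Augite, Azurite, Biotite, Epidote, Staurolite.

Augite, Azurite, Biotite, Epidote, Staurolite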